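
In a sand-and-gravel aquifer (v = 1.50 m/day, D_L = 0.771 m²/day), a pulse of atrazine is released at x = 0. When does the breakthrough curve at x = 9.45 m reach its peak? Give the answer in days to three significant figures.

5.97 days

For the 1D instantaneous-source solution, setting ∂C/∂t = 0 at fixed x gives v²t² + 2Dt − x² = 0, so t = (√(D² + v²x²) − D)/v².
√(D² + v²x²) = √(0.771² + 1.50² × 9.45²) = 14.20; v² = 2.25.
t = (14.20 − 0.771)/2.25 = 5.97 days (vs. the pure-advection estimate x/v = 6.30 d).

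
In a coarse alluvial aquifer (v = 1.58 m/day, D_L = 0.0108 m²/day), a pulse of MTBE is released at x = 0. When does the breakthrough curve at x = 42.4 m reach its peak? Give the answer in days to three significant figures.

26.8 days

For the 1D instantaneous-source solution, setting ∂C/∂t = 0 at fixed x gives v²t² + 2Dt − x² = 0, so t = (√(D² + v²x²) − D)/v².
√(D² + v²x²) = √(0.0108² + 1.58² × 42.4²) = 66.99; v² = 2.4964.
t = (66.99 − 0.0108)/2.4964 = 26.8 days (vs. the pure-advection estimate x/v = 26.8 d).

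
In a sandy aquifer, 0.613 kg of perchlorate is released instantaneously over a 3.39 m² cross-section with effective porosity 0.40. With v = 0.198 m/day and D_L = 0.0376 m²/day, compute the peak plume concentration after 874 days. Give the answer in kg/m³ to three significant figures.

The peak of an instantaneous 1D plume sits at x = vt; there the Gaussian factor is 1 and C_max = M/(n_e·A·√(4πDt)), where n_e·A is the pore area the mass is dissolved in.
√(4πDt) = √(4π × 0.0376 × 874) = 20.32 m, so C_max = 0.613/(0.40 × 3.39 × 20.32) = 0.0222 kg/m³.

0.0222 kg/m³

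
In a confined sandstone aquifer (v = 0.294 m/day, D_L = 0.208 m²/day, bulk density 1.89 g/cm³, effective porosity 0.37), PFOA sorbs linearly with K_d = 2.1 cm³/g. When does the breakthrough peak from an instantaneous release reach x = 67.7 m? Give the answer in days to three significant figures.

2670 days

Retardation factor R = 1 + ρ_b·K_d/n = 1 + 1.89 × 2.1/0.37 = 11.73.
Sorption retards both mechanisms: v_R = v/R = 0.02506 m/day, D_R = D/R = 0.01773 m²/day.
Peak time from v_R²t² + 2D_R t − x² = 0: t = (√(D_R² + v_R²x²) − D_R)/v_R².
√(D_R² + v_R²x²) = √(0.01773² + 0.02506² × 67.7²) = 1.697; v_R² = 0.0006280.
t = (1.697 − 0.01773)/0.0006280 = 2670 days.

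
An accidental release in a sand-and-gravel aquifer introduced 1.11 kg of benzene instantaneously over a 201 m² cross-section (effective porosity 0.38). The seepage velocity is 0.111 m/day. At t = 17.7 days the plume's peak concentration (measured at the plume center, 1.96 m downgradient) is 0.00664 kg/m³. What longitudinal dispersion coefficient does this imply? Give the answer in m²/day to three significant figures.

At the plume center C_max = M/(n_e·A·√(4πDt)), so D = M²/(4πt·(n_e·A·C_max)²).
n_e·A·C_max = 0.38 × 201 × 0.00664 = 0.5072 kg/m.
D = 1.11²/(4π × 17.7 × 0.5072²) = 0.0215 m²/day.

0.0215 m²/day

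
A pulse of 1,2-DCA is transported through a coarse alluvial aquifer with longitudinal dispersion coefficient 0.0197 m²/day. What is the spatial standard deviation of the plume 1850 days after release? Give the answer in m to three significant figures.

Dispersive spreading gives a Gaussian with σ² = 2Dt; advection only shifts the center.
σ = √(2 × 0.0197 × 1850) = 8.54 m.

8.54 m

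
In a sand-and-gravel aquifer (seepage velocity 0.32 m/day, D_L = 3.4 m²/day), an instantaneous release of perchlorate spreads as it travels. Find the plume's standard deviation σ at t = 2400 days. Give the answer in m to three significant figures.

Dispersive spreading gives a Gaussian with σ² = 2Dt; advection only shifts the center.
σ = √(2 × 3.4 × 2400) = 128 m.

128 m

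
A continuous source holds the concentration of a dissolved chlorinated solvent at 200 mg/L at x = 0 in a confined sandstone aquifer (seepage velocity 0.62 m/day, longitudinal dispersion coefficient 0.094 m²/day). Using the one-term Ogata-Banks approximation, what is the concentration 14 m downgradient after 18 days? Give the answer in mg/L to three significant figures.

For a continuous step input, C/C₀ ≈ ½·erfc((x−vt)/(2√(Dt))).
vt = 0.62 × 18 = 11.16 m and 2√(Dt) = 2√(0.094 × 18) = 2.602 m.
Argument (x−vt)/(2√(Dt)) = (14 − 11.16)/2.602 = 1.091; ½·erfc(1.091) = 0.06143.
C = 200 × 0.06143 = 12.3 mg/L.

12.3 mg/L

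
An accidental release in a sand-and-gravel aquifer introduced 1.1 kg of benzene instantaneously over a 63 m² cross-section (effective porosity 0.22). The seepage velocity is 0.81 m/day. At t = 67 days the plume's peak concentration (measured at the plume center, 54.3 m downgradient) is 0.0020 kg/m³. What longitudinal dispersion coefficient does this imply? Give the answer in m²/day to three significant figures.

At the plume center C_max = M/(n_e·A·√(4πDt)), so D = M²/(4πt·(n_e·A·C_max)²).
n_e·A·C_max = 0.22 × 63 × 0.0020 = 0.02772 kg/m.
D = 1.1²/(4π × 67 × 0.02772²) = 1.87 m²/day.

1.87 m²/day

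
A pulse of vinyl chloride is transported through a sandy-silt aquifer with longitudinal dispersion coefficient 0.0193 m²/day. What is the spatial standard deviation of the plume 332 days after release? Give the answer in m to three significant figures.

3.58 m

Dispersive spreading gives a Gaussian with σ² = 2Dt; advection only shifts the center.
σ = √(2 × 0.0193 × 332) = 3.58 m.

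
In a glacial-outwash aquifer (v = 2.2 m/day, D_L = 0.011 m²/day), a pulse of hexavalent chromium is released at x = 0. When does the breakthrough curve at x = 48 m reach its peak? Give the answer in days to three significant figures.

For the 1D instantaneous-source solution, setting ∂C/∂t = 0 at fixed x gives v²t² + 2Dt − x² = 0, so t = (√(D² + v²x²) − D)/v².
√(D² + v²x²) = √(0.011² + 2.2² × 48²) = 105.6; v² = 4.84.
t = (105.6 − 0.011)/4.84 = 21.8 days (vs. the pure-advection estimate x/v = 21.8 d).

21.8 days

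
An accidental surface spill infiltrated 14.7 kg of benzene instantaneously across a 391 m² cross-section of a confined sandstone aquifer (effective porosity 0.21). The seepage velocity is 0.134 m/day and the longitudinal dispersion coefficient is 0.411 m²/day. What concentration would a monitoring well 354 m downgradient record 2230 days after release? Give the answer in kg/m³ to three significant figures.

For an instantaneous plane source, C(x,t) = M/(n_e·A·√(4πDt)) · exp(−(x−vt)²/(4Dt)), with n_e·A the pore (flow) area.
Plume center vt = 0.134 × 2230 = 298.82 m, so the well at 354 m is 55.18 m downgradient of the peak.
√(4πDt) = 107.3 m, giving peak height M/(n_e·A·√(4πDt)) = 14.7/(0.21 × 391 × 107.3) = 0.001668 kg/m³.
(x−vt)²/(4Dt) = (55.18)²/(4 × 0.411 × 2230) = 0.8305; exp(−0.8305) = 0.4358.
C = 0.001668 × 0.4358 = 0.000727 kg/m³.

0.000727 kg/m³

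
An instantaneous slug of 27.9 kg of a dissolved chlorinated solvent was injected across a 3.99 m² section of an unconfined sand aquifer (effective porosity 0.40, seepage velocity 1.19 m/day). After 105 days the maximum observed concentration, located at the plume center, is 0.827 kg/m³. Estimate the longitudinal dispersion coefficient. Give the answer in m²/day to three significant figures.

0.339 m²/day

At the plume center C_max = M/(n_e·A·√(4πDt)), so D = M²/(4πt·(n_e·A·C_max)²).
n_e·A·C_max = 0.40 × 3.99 × 0.827 = 1.320 kg/m.
D = 27.9²/(4π × 105 × 1.320²) = 0.339 m²/day.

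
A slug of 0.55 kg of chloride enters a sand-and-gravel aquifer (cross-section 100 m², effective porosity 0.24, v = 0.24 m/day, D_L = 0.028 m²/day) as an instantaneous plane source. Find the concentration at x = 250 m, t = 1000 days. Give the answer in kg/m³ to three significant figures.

0.000500 kg/m³

For an instantaneous plane source, C(x,t) = M/(n_e·A·√(4πDt)) · exp(−(x−vt)²/(4Dt)), with n_e·A the pore (flow) area.
Plume center vt = 0.24 × 1000 = 240 m, so the well at 250 m is 10 m downgradient of the peak.
√(4πDt) = 18.76 m, giving peak height M/(n_e·A·√(4πDt)) = 0.55/(0.24 × 100 × 18.76) = 0.001222 kg/m³.
(x−vt)²/(4Dt) = (10)²/(4 × 0.028 × 1000) = 0.8929; exp(−0.8929) = 0.4095.
C = 0.001222 × 0.4095 = 0.000500 kg/m³.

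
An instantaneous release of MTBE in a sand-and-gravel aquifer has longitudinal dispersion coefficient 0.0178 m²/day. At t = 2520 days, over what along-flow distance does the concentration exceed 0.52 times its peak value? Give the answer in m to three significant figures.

21.7 m

The plume is Gaussian with σ = √(2Dt) = √(2 × 0.0178 × 2520) = 9.472 m.
C/C_peak = exp(−Δx²/(2σ²)) = 0.52 ⇒ Δx = σ·√(−2 ln 0.52) = 9.472 × 1.144 = 10.84 m.
Width = 2Δx = 21.7 m.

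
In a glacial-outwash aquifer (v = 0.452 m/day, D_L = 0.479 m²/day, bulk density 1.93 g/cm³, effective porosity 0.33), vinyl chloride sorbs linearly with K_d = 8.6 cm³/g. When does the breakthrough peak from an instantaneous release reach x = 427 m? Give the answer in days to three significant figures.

Retardation factor R = 1 + ρ_b·K_d/n = 1 + 1.93 × 8.6/0.33 = 51.30.
Sorption retards both mechanisms: v_R = v/R = 0.008811 m/day, D_R = D/R = 0.009337 m²/day.
Peak time from v_R²t² + 2D_R t − x² = 0: t = (√(D_R² + v_R²x²) − D_R)/v_R².
√(D_R² + v_R²x²) = √(0.009337² + 0.008811² × 427²) = 3.762; v_R² = 7.763e-05.
t = (3.762 − 0.009337)/7.763e-05 = 48300 days.

48300 days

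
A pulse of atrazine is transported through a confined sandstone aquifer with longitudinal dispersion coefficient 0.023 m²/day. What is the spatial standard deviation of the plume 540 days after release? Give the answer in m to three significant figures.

Dispersive spreading gives a Gaussian with σ² = 2Dt; advection only shifts the center.
σ = √(2 × 0.023 × 540) = 4.98 m.

4.98 m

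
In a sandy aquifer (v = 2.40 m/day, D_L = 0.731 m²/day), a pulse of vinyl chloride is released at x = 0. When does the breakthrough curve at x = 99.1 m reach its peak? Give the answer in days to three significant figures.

41.2 days

For the 1D instantaneous-source solution, setting ∂C/∂t = 0 at fixed x gives v²t² + 2Dt − x² = 0, so t = (√(D² + v²x²) − D)/v².
√(D² + v²x²) = √(0.731² + 2.40² × 99.1²) = 237.8; v² = 5.76.
t = (237.8 − 0.731)/5.76 = 41.2 days (vs. the pure-advection estimate x/v = 41.3 d).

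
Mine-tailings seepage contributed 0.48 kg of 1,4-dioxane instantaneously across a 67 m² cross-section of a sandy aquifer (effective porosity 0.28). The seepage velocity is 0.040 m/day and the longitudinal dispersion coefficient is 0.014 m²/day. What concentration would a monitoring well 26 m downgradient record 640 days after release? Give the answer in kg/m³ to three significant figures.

For an instantaneous plane source, C(x,t) = M/(n_e·A·√(4πDt)) · exp(−(x−vt)²/(4Dt)), with n_e·A the pore (flow) area.
Plume center vt = 0.040 × 640 = 25.6 m, so the well at 26 m is 0.4 m downgradient of the peak.
√(4πDt) = 10.61 m, giving peak height M/(n_e·A·√(4πDt)) = 0.48/(0.28 × 67 × 10.61) = 0.002412 kg/m³.
(x−vt)²/(4Dt) = (0.4)²/(4 × 0.014 × 640) = 0.004464; exp(−0.004464) = 0.9955.
C = 0.002412 × 0.9955 = 0.00240 kg/m³.

0.00240 kg/m³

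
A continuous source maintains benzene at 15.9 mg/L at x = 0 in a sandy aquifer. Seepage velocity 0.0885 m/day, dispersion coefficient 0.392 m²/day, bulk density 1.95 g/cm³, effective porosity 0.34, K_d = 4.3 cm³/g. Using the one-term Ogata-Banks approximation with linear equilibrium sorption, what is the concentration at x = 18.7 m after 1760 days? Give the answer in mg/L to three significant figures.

0.676 mg/L

Retardation factor R = 1 + ρ_b·K_d/n = 1 + 1.95 × 4.3/0.34 = 25.66.
Sorption retards both mechanisms: v_R = v/R = 0.003449 m/day, D_R = D/R = 0.01528 m²/day.
v_R·t = 0.003449 × 1760 = 6.07024 m; 2√(D_R t) = 10.37 m; argument = (18.7 − 6.07024)/10.37 = 1.218.
C = C₀ × ½·erfc(1.218) = 15.9 × 0.04249 = 0.676 mg/L.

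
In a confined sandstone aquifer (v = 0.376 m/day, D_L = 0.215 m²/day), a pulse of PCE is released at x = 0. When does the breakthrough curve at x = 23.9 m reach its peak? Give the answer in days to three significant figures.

For the 1D instantaneous-source solution, setting ∂C/∂t = 0 at fixed x gives v²t² + 2Dt − x² = 0, so t = (√(D² + v²x²) − D)/v².
√(D² + v²x²) = √(0.215² + 0.376² × 23.9²) = 8.989; v² = 0.141376.
t = (8.989 − 0.215)/0.141376 = 62.1 days (vs. the pure-advection estimate x/v = 63.6 d).

62.1 days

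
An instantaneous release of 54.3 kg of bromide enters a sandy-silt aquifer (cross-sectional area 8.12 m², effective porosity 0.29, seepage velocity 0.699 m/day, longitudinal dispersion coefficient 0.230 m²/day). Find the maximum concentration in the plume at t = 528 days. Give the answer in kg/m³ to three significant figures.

The peak of an instantaneous 1D plume sits at x = vt; there the Gaussian factor is 1 and C_max = M/(n_e·A·√(4πDt)), where n_e·A is the pore area the mass is dissolved in.
√(4πDt) = √(4π × 0.230 × 528) = 39.06 m, so C_max = 54.3/(0.29 × 8.12 × 39.06) = 0.590 kg/m³.

0.590 kg/m³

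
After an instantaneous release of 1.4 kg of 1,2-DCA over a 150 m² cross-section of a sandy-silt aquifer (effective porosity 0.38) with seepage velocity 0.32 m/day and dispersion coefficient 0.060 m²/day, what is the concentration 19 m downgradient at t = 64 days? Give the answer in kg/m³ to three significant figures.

0.00307 kg/m³

For an instantaneous plane source, C(x,t) = M/(n_e·A·√(4πDt)) · exp(−(x−vt)²/(4Dt)), with n_e·A the pore (flow) area.
Plume center vt = 0.32 × 64 = 20.48 m, so the well at 19 m is 1.48 m upgradient of the peak.
√(4πDt) = 6.947 m, giving peak height M/(n_e·A·√(4πDt)) = 1.4/(0.38 × 150 × 6.947) = 0.003536 kg/m³.
(x−vt)²/(4Dt) = (-1.48)²/(4 × 0.060 × 64) = 0.1426; exp(−0.1426) = 0.8671.
C = 0.003536 × 0.8671 = 0.00307 kg/m³.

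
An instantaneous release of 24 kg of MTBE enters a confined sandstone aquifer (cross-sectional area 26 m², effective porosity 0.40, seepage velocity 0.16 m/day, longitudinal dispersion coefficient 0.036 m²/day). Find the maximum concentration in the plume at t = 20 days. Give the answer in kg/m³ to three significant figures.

0.767 kg/m³

The peak of an instantaneous 1D plume sits at x = vt; there the Gaussian factor is 1 and C_max = M/(n_e·A·√(4πDt)), where n_e·A is the pore area the mass is dissolved in.
√(4πDt) = √(4π × 0.036 × 20) = 3.008 m, so C_max = 24/(0.40 × 26 × 3.008) = 0.767 kg/m³.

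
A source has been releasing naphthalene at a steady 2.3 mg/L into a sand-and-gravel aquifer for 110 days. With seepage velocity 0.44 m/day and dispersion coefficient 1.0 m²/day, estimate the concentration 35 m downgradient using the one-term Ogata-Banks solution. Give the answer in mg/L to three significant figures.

1.88 mg/L

For a continuous step input, C/C₀ ≈ ½·erfc((x−vt)/(2√(Dt))).
vt = 0.44 × 110 = 48.4 m and 2√(Dt) = 2√(1.0 × 110) = 20.98 m.
Argument (x−vt)/(2√(Dt)) = (35 − 48.4)/20.98 = -0.6387; ½·erfc(-0.6387) = 0.8168.
C = 2.3 × 0.8168 = 1.88 mg/L.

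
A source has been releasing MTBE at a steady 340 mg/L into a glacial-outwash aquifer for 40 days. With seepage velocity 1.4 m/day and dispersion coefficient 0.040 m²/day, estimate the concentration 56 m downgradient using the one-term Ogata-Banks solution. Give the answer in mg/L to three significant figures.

170 mg/L

For a continuous step input, C/C₀ ≈ ½·erfc((x−vt)/(2√(Dt))).
vt = 1.4 × 40 = 56 m and 2√(Dt) = 2√(0.040 × 40) = 2.530 m.
Argument (x−vt)/(2√(Dt)) = (56 − 56)/2.530 = 0; ½·erfc(0) = 0.5000.
C = 340 × 0.5000 = 170 mg/L.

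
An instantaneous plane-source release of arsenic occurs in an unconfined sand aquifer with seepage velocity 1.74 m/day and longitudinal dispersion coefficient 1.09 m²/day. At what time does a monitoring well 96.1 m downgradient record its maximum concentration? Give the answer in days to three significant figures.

For the 1D instantaneous-source solution, setting ∂C/∂t = 0 at fixed x gives v²t² + 2Dt − x² = 0, so t = (√(D² + v²x²) − D)/v².
√(D² + v²x²) = √(1.09² + 1.74² × 96.1²) = 167.2; v² = 3.0276.
t = (167.2 − 1.09)/3.0276 = 54.9 days (vs. the pure-advection estimate x/v = 55.2 d).

54.9 days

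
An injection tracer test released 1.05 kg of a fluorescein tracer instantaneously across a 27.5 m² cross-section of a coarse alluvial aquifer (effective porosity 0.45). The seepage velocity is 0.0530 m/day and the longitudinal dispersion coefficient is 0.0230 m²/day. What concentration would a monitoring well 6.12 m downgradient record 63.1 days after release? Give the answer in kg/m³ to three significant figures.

0.00527 kg/m³

For an instantaneous plane source, C(x,t) = M/(n_e·A·√(4πDt)) · exp(−(x−vt)²/(4Dt)), with n_e·A the pore (flow) area.
Plume center vt = 0.0530 × 63.1 = 3.3443 m, so the well at 6.12 m is 2.7757 m downgradient of the peak.
√(4πDt) = 4.271 m, giving peak height M/(n_e·A·√(4πDt)) = 1.05/(0.45 × 27.5 × 4.271) = 0.01987 kg/m³.
(x−vt)²/(4Dt) = (2.7757)²/(4 × 0.0230 × 63.1) = 1.327; exp(−1.327) = 0.2653.
C = 0.01987 × 0.2653 = 0.00527 kg/m³.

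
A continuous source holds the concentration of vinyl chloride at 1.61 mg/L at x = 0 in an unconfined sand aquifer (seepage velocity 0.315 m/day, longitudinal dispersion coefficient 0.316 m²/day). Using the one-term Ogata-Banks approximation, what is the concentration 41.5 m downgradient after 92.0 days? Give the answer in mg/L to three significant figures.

For a continuous step input, C/C₀ ≈ ½·erfc((x−vt)/(2√(Dt))).
vt = 0.315 × 92.0 = 28.98 m and 2√(Dt) = 2√(0.316 × 92.0) = 10.78 m.
Argument (x−vt)/(2√(Dt)) = (41.5 − 28.98)/10.78 = 1.161; ½·erfc(1.161) = 0.05031.
C = 1.61 × 0.05031 = 0.0810 mg/L.

0.0810 mg/L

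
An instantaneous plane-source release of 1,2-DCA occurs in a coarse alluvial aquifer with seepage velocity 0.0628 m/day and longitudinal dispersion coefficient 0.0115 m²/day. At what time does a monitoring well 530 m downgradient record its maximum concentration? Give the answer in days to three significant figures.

For the 1D instantaneous-source solution, setting ∂C/∂t = 0 at fixed x gives v²t² + 2Dt − x² = 0, so t = (√(D² + v²x²) − D)/v².
√(D² + v²x²) = √(0.0115² + 0.0628² × 530²) = 33.28; v² = 0.00394384.
t = (33.28 − 0.0115)/0.00394384 = 8440 days (vs. the pure-advection estimate x/v = 8440 d).

8440 days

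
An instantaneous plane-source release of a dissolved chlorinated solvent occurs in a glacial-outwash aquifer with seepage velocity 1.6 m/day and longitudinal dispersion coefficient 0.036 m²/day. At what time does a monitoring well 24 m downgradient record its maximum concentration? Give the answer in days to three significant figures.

15.0 days

For the 1D instantaneous-source solution, setting ∂C/∂t = 0 at fixed x gives v²t² + 2Dt − x² = 0, so t = (√(D² + v²x²) − D)/v².
√(D² + v²x²) = √(0.036² + 1.6² × 24²) = 38.40; v² = 2.56.
t = (38.40 − 0.036)/2.56 = 15.0 days (vs. the pure-advection estimate x/v = 15.0 d).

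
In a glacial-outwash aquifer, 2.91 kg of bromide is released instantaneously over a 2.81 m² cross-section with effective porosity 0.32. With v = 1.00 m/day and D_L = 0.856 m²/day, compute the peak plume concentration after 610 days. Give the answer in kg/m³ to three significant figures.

The peak of an instantaneous 1D plume sits at x = vt; there the Gaussian factor is 1 and C_max = M/(n_e·A·√(4πDt)), where n_e·A is the pore area the mass is dissolved in.
√(4πDt) = √(4π × 0.856 × 610) = 81.00 m, so C_max = 2.91/(0.32 × 2.81 × 81.00) = 0.0400 kg/m³.

0.0400 kg/m³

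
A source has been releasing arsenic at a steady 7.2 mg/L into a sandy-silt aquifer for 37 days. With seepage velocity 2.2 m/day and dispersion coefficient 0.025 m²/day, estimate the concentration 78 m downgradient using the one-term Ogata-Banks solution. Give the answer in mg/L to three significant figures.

For a continuous step input, C/C₀ ≈ ½·erfc((x−vt)/(2√(Dt))).
vt = 2.2 × 37 = 81.4 m and 2√(Dt) = 2√(0.025 × 37) = 1.924 m.
Argument (x−vt)/(2√(Dt)) = (78 − 81.4)/1.924 = -1.767; ½·erfc(-1.767) = 0.9938.
C = 7.2 × 0.9938 = 7.16 mg/L.

7.16 mg/L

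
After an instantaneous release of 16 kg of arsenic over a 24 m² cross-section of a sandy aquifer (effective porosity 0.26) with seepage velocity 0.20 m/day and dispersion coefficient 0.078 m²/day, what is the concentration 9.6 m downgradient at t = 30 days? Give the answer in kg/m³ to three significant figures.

For an instantaneous plane source, C(x,t) = M/(n_e·A·√(4πDt)) · exp(−(x−vt)²/(4Dt)), with n_e·A the pore (flow) area.
Plume center vt = 0.20 × 30 = 6 m, so the well at 9.6 m is 3.6 m downgradient of the peak.
√(4πDt) = 5.423 m, giving peak height M/(n_e·A·√(4πDt)) = 16/(0.26 × 24 × 5.423) = 0.4728 kg/m³.
(x−vt)²/(4Dt) = (3.6)²/(4 × 0.078 × 30) = 1.385; exp(−1.385) = 0.2503.
C = 0.4728 × 0.2503 = 0.118 kg/m³.

0.118 kg/m³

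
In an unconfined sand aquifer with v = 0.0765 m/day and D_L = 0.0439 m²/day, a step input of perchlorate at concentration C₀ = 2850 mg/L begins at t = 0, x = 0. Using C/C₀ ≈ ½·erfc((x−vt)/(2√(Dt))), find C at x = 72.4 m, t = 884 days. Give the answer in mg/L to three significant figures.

838 mg/L

For a continuous step input, C/C₀ ≈ ½·erfc((x−vt)/(2√(Dt))).
vt = 0.0765 × 884 = 67.626 m and 2√(Dt) = 2√(0.0439 × 884) = 12.46 m.
Argument (x−vt)/(2√(Dt)) = (72.4 − 67.626)/12.46 = 0.3831; ½·erfc(0.3831) = 0.2940.
C = 2850 × 0.2940 = 838 mg/L.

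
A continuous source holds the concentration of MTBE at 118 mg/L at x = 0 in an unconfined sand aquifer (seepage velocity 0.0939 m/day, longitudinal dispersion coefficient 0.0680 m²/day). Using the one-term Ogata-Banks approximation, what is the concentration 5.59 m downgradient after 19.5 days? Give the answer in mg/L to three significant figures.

For a continuous step input, C/C₀ ≈ ½·erfc((x−vt)/(2√(Dt))).
vt = 0.0939 × 19.5 = 1.83105 m and 2√(Dt) = 2√(0.0680 × 19.5) = 2.303 m.
Argument (x−vt)/(2√(Dt)) = (5.59 − 1.83105)/2.303 = 1.632; ½·erfc(1.632) = 0.01050.
C = 118 × 0.01050 = 1.24 mg/L.

1.24 mg/L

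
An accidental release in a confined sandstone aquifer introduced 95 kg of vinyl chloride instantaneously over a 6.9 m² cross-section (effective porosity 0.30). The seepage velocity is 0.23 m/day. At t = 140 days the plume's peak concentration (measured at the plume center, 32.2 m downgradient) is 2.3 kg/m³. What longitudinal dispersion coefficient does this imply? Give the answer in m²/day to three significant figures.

At the plume center C_max = M/(n_e·A·√(4πDt)), so D = M²/(4πt·(n_e·A·C_max)²).
n_e·A·C_max = 0.30 × 6.9 × 2.3 = 4.761 kg/m.
D = 95²/(4π × 140 × 4.761²) = 0.226 m²/day.

0.226 m²/day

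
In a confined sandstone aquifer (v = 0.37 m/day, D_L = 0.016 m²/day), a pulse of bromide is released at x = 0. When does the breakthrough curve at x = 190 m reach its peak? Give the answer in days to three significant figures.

513 days

For the 1D instantaneous-source solution, setting ∂C/∂t = 0 at fixed x gives v²t² + 2Dt − x² = 0, so t = (√(D² + v²x²) − D)/v².
√(D² + v²x²) = √(0.016² + 0.37² × 190²) = 70.30; v² = 0.1369.
t = (70.30 − 0.016)/0.1369 = 513 days (vs. the pure-advection estimate x/v = 514 d).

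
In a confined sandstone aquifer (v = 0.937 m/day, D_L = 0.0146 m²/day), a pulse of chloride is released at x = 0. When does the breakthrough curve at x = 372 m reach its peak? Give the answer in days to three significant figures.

For the 1D instantaneous-source solution, setting ∂C/∂t = 0 at fixed x gives v²t² + 2Dt − x² = 0, so t = (√(D² + v²x²) − D)/v².
√(D² + v²x²) = √(0.0146² + 0.937² × 372²) = 348.6; v² = 0.877969.
t = (348.6 − 0.0146)/0.877969 = 397 days (vs. the pure-advection estimate x/v = 397 d).

397 days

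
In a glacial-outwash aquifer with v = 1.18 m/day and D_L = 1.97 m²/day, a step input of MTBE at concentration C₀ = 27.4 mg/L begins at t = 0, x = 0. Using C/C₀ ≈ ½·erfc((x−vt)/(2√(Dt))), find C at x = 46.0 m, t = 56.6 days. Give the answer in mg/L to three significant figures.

For a continuous step input, C/C₀ ≈ ½·erfc((x−vt)/(2√(Dt))).
vt = 1.18 × 56.6 = 66.788 m and 2√(Dt) = 2√(1.97 × 56.6) = 21.12 m.
Argument (x−vt)/(2√(Dt)) = (46.0 − 66.788)/21.12 = -0.9843; ½·erfc(-0.9843) = 0.9180.
C = 27.4 × 0.9180 = 25.2 mg/L.

25.2 mg/L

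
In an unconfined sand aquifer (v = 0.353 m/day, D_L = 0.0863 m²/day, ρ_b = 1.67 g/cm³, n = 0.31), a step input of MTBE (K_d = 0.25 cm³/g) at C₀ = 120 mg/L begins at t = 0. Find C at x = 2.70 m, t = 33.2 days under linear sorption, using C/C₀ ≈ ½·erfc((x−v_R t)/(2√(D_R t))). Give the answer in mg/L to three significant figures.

111 mg/L

Retardation factor R = 1 + ρ_b·K_d/n = 1 + 1.67 × 0.25/0.31 = 2.347.
Sorption retards both mechanisms: v_R = v/R = 0.1504 m/day, D_R = D/R = 0.03677 m²/day.
v_R·t = 0.1504 × 33.2 = 4.99328 m; 2√(D_R t) = 2.210 m; argument = (2.70 − 4.99328)/2.210 = -1.038.
C = C₀ × ½·erfc(-1.038) = 120 × 0.9289 = 111 mg/L.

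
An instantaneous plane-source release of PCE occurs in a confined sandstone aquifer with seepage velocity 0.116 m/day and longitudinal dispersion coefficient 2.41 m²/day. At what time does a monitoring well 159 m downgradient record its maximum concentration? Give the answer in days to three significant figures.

1200 days

For the 1D instantaneous-source solution, setting ∂C/∂t = 0 at fixed x gives v²t² + 2Dt − x² = 0, so t = (√(D² + v²x²) − D)/v².
√(D² + v²x²) = √(2.41² + 0.116² × 159²) = 18.60; v² = 0.013456.
t = (18.60 − 2.41)/0.013456 = 1200 days (vs. the pure-advection estimate x/v = 1370 d).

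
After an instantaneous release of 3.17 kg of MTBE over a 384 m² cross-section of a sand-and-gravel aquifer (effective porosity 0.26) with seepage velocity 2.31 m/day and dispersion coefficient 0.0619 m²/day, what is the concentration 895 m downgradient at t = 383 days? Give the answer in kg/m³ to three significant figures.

0.000605 kg/m³

For an instantaneous plane source, C(x,t) = M/(n_e·A·√(4πDt)) · exp(−(x−vt)²/(4Dt)), with n_e·A the pore (flow) area.
Plume center vt = 2.31 × 383 = 884.73 m, so the well at 895 m is 10.27 m downgradient of the peak.
√(4πDt) = 17.26 m, giving peak height M/(n_e·A·√(4πDt)) = 3.17/(0.26 × 384 × 17.26) = 0.001840 kg/m³.
(x−vt)²/(4Dt) = (10.27)²/(4 × 0.0619 × 383) = 1.112; exp(−1.112) = 0.3289.
C = 0.001840 × 0.3289 = 0.000605 kg/m³.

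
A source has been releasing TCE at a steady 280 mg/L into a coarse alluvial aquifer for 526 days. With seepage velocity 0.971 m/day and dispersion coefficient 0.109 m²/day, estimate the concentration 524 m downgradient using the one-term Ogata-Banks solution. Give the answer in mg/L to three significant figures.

For a continuous step input, C/C₀ ≈ ½·erfc((x−vt)/(2√(Dt))).
vt = 0.971 × 526 = 510.746 m and 2√(Dt) = 2√(0.109 × 526) = 15.14 m.
Argument (x−vt)/(2√(Dt)) = (524 − 510.746)/15.14 = 0.8754; ½·erfc(0.8754) = 0.1079.
C = 280 × 0.1079 = 30.2 mg/L.

30.2 mg/L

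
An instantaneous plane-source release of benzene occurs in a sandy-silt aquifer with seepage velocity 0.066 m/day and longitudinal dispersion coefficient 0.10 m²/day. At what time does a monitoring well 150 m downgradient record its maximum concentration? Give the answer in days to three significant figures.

2250 days

For the 1D instantaneous-source solution, setting ∂C/∂t = 0 at fixed x gives v²t² + 2Dt − x² = 0, so t = (√(D² + v²x²) − D)/v².
√(D² + v²x²) = √(0.10² + 0.066² × 150²) = 9.901; v² = 0.004356.
t = (9.901 − 0.10)/0.004356 = 2250 days (vs. the pure-advection estimate x/v = 2270 d).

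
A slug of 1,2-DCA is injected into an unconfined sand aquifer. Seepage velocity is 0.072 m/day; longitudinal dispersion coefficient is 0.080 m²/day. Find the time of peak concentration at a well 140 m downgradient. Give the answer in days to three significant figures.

For the 1D instantaneous-source solution, setting ∂C/∂t = 0 at fixed x gives v²t² + 2Dt − x² = 0, so t = (√(D² + v²x²) − D)/v².
√(D² + v²x²) = √(0.080² + 0.072² × 140²) = 10.08; v² = 0.005184.
t = (10.08 − 0.080)/0.005184 = 1930 days (vs. the pure-advection estimate x/v = 1940 d).

1930 days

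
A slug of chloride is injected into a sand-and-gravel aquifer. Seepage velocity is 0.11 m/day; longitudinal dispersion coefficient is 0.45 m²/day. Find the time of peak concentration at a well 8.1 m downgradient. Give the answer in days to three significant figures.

45.3 days

For the 1D instantaneous-source solution, setting ∂C/∂t = 0 at fixed x gives v²t² + 2Dt − x² = 0, so t = (√(D² + v²x²) − D)/v².
√(D² + v²x²) = √(0.45² + 0.11² × 8.1²) = 0.9982; v² = 0.0121.
t = (0.9982 − 0.45)/0.0121 = 45.3 days (vs. the pure-advection estimate x/v = 73.6 d).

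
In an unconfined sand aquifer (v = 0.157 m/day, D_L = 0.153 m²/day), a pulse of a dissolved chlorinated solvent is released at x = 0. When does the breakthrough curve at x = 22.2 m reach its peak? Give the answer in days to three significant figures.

For the 1D instantaneous-source solution, setting ∂C/∂t = 0 at fixed x gives v²t² + 2Dt − x² = 0, so t = (√(D² + v²x²) − D)/v².
√(D² + v²x²) = √(0.153² + 0.157² × 22.2²) = 3.489; v² = 0.024649.
t = (3.489 − 0.153)/0.024649 = 135 days (vs. the pure-advection estimate x/v = 141 d).

135 days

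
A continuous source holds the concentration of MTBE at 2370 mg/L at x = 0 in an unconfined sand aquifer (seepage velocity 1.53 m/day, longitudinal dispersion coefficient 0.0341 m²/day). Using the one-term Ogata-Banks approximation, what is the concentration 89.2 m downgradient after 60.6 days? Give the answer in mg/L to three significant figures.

For a continuous step input, C/C₀ ≈ ½·erfc((x−vt)/(2√(Dt))).
vt = 1.53 × 60.6 = 92.718 m and 2√(Dt) = 2√(0.0341 × 60.6) = 2.875 m.
Argument (x−vt)/(2√(Dt)) = (89.2 − 92.718)/2.875 = -1.224; ½·erfc(-1.224) = 0.9583.
C = 2370 × 0.9583 = 2270 mg/L.

2270 mg/L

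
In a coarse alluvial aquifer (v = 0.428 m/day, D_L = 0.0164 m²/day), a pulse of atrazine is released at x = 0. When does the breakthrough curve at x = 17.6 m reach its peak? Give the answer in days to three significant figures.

41.0 days

For the 1D instantaneous-source solution, setting ∂C/∂t = 0 at fixed x gives v²t² + 2Dt − x² = 0, so t = (√(D² + v²x²) − D)/v².
√(D² + v²x²) = √(0.0164² + 0.428² × 17.6²) = 7.533; v² = 0.183184.
t = (7.533 − 0.0164)/0.183184 = 41.0 days (vs. the pure-advection estimate x/v = 41.1 d).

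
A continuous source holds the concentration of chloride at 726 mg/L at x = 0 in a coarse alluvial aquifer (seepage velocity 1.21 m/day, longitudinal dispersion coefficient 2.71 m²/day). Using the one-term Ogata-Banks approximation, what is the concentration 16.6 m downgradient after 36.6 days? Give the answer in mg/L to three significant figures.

For a continuous step input, C/C₀ ≈ ½·erfc((x−vt)/(2√(Dt))).
vt = 1.21 × 36.6 = 44.286 m and 2√(Dt) = 2√(2.71 × 36.6) = 19.92 m.
Argument (x−vt)/(2√(Dt)) = (16.6 − 44.286)/19.92 = -1.390; ½·erfc(-1.390) = 0.9753.
C = 726 × 0.9753 = 708 mg/L.

708 mg/L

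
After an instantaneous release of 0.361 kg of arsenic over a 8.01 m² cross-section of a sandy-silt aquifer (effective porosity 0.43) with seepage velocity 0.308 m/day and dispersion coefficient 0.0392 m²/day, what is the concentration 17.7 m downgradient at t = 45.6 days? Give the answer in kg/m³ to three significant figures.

For an instantaneous plane source, C(x,t) = M/(n_e·A·√(4πDt)) · exp(−(x−vt)²/(4Dt)), with n_e·A the pore (flow) area.
Plume center vt = 0.308 × 45.6 = 14.0448 m, so the well at 17.7 m is 3.6552 m downgradient of the peak.
√(4πDt) = 4.739 m, giving peak height M/(n_e·A·√(4πDt)) = 0.361/(0.43 × 8.01 × 4.739) = 0.02212 kg/m³.
(x−vt)²/(4Dt) = (3.6552)²/(4 × 0.0392 × 45.6) = 1.869; exp(−1.869) = 0.1543.
C = 0.02212 × 0.1543 = 0.00341 kg/m³.

0.00341 kg/m³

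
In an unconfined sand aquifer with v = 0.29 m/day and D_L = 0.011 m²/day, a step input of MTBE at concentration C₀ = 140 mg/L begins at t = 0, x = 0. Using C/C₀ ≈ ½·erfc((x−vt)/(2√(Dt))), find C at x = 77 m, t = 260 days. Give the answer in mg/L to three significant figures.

35.2 mg/L

For a continuous step input, C/C₀ ≈ ½·erfc((x−vt)/(2√(Dt))).
vt = 0.29 × 260 = 75.4 m and 2√(Dt) = 2√(0.011 × 260) = 3.382 m.
Argument (x−vt)/(2√(Dt)) = (77 − 75.4)/3.382 = 0.4731; ½·erfc(0.4731) = 0.2517.
C = 140 × 0.2517 = 35.2 mg/L.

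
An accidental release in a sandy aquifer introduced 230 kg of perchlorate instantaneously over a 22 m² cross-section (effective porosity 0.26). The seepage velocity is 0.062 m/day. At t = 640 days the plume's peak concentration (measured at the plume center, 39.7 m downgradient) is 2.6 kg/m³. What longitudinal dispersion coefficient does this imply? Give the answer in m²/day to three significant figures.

At the plume center C_max = M/(n_e·A·√(4πDt)), so D = M²/(4πt·(n_e·A·C_max)²).
n_e·A·C_max = 0.26 × 22 × 2.6 = 14.87 kg/m.
D = 230²/(4π × 640 × 14.87²) = 0.0297 m²/day.

0.0297 m²/day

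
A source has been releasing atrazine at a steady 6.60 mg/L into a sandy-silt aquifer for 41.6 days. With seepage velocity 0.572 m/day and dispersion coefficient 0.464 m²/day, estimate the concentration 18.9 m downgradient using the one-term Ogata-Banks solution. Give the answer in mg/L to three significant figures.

5.18 mg/L

For a continuous step input, C/C₀ ≈ ½·erfc((x−vt)/(2√(Dt))).
vt = 0.572 × 41.6 = 23.7952 m and 2√(Dt) = 2√(0.464 × 41.6) = 8.787 m.
Argument (x−vt)/(2√(Dt)) = (18.9 − 23.7952)/8.787 = -0.5571; ½·erfc(-0.5571) = 0.7846.
C = 6.60 × 0.7846 = 5.18 mg/L.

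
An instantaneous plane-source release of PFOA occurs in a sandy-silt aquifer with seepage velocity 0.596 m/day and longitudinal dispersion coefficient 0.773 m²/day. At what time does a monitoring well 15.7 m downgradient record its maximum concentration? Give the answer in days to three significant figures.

For the 1D instantaneous-source solution, setting ∂C/∂t = 0 at fixed x gives v²t² + 2Dt − x² = 0, so t = (√(D² + v²x²) − D)/v².
√(D² + v²x²) = √(0.773² + 0.596² × 15.7²) = 9.389; v² = 0.355216.
t = (9.389 − 0.773)/0.355216 = 24.3 days (vs. the pure-advection estimate x/v = 26.3 d).

24.3 days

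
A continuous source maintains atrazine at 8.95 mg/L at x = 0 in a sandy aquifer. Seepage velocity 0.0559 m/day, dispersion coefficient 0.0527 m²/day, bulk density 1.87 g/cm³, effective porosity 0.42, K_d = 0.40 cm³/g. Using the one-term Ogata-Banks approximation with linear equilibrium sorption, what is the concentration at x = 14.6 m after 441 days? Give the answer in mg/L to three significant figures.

0.719 mg/L

Retardation factor R = 1 + ρ_b·K_d/n = 1 + 1.87 × 0.40/0.42 = 2.781.
Sorption retards both mechanisms: v_R = v/R = 0.02010 m/day, D_R = D/R = 0.01895 m²/day.
v_R·t = 0.02010 × 441 = 8.8641 m; 2√(D_R t) = 5.782 m; argument = (14.6 − 8.8641)/5.782 = 0.9920.
C = C₀ × ½·erfc(0.9920) = 8.95 × 0.08032 = 0.719 mg/L.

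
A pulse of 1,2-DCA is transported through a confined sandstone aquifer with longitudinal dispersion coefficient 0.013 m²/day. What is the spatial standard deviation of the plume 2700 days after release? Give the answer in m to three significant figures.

Dispersive spreading gives a Gaussian with σ² = 2Dt; advection only shifts the center.
σ = √(2 × 0.013 × 2700) = 8.38 m.

8.38 m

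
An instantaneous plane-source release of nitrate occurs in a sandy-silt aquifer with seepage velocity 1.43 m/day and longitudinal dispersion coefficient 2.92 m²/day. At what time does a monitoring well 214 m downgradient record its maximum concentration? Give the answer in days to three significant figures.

148 days

For the 1D instantaneous-source solution, setting ∂C/∂t = 0 at fixed x gives v²t² + 2Dt − x² = 0, so t = (√(D² + v²x²) − D)/v².
√(D² + v²x²) = √(2.92² + 1.43² × 214²) = 306.0; v² = 2.0449.
t = (306.0 − 2.92)/2.0449 = 148 days (vs. the pure-advection estimate x/v = 150 d).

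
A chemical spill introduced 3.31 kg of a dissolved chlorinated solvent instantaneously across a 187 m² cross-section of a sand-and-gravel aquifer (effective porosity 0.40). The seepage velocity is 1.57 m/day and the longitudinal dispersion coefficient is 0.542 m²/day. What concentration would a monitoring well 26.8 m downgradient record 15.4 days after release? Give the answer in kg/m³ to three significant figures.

0.00352 kg/m³

For an instantaneous plane source, C(x,t) = M/(n_e·A·√(4πDt)) · exp(−(x−vt)²/(4Dt)), with n_e·A the pore (flow) area.
Plume center vt = 1.57 × 15.4 = 24.178 m, so the well at 26.8 m is 2.622 m downgradient of the peak.
√(4πDt) = 10.24 m, giving peak height M/(n_e·A·√(4πDt)) = 3.31/(0.40 × 187 × 10.24) = 0.004321 kg/m³.
(x−vt)²/(4Dt) = (2.622)²/(4 × 0.542 × 15.4) = 0.2059; exp(−0.2059) = 0.8139.
C = 0.004321 × 0.8139 = 0.00352 kg/m³.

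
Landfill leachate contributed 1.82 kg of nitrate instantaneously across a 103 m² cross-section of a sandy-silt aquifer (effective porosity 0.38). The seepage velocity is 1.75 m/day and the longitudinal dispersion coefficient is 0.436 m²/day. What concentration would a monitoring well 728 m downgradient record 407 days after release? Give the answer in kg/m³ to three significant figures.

For an instantaneous plane source, C(x,t) = M/(n_e·A·√(4πDt)) · exp(−(x−vt)²/(4Dt)), with n_e·A the pore (flow) area.
Plume center vt = 1.75 × 407 = 712.25 m, so the well at 728 m is 15.75 m downgradient of the peak.
√(4πDt) = 47.22 m, giving peak height M/(n_e·A·√(4πDt)) = 1.82/(0.38 × 103 × 47.22) = 0.0009847 kg/m³.
(x−vt)²/(4Dt) = (15.75)²/(4 × 0.436 × 407) = 0.3495; exp(−0.3495) = 0.7050.
C = 0.0009847 × 0.7050 = 0.000694 kg/m³.

0.000694 kg/m³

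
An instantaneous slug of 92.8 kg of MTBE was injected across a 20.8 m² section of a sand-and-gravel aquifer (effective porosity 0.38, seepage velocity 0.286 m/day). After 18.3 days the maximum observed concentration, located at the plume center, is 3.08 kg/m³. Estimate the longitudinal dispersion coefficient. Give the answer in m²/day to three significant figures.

0.0632 m²/day

At the plume center C_max = M/(n_e·A·√(4πDt)), so D = M²/(4πt·(n_e·A·C_max)²).
n_e·A·C_max = 0.38 × 20.8 × 3.08 = 24.34 kg/m.
D = 92.8²/(4π × 18.3 × 24.34²) = 0.0632 m²/day.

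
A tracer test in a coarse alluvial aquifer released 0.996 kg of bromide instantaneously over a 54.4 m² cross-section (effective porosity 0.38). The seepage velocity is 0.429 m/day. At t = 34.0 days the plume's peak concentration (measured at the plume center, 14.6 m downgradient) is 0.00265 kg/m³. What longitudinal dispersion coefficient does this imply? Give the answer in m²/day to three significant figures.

0.774 m²/day

At the plume center C_max = M/(n_e·A·√(4πDt)), so D = M²/(4πt·(n_e·A·C_max)²).
n_e·A·C_max = 0.38 × 54.4 × 0.00265 = 0.05478 kg/m.
D = 0.996²/(4π × 34.0 × 0.05478²) = 0.774 m²/day.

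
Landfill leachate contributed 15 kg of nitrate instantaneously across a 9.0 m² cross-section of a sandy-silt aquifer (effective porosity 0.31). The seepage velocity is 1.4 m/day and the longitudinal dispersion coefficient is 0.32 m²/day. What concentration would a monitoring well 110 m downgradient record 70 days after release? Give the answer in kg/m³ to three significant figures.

0.0642 kg/m³

For an instantaneous plane source, C(x,t) = M/(n_e·A·√(4πDt)) · exp(−(x−vt)²/(4Dt)), with n_e·A the pore (flow) area.
Plume center vt = 1.4 × 70 = 98 m, so the well at 110 m is 12 m downgradient of the peak.
√(4πDt) = 16.78 m, giving peak height M/(n_e·A·√(4πDt)) = 15/(0.31 × 9.0 × 16.78) = 0.3204 kg/m³.
(x−vt)²/(4Dt) = (12)²/(4 × 0.32 × 70) = 1.607; exp(−1.607) = 0.2005.
C = 0.3204 × 0.2005 = 0.0642 kg/m³.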